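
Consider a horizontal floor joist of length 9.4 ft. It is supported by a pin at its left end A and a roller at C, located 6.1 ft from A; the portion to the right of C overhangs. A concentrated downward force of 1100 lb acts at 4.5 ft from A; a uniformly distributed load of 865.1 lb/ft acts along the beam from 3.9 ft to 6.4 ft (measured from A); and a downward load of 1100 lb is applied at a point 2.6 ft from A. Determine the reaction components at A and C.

Resultant of the distributed load: 865.1 × 2.5 = 2162.75 lb at 5.15 ft from A.
Taking moments about A: C_y·6.1 − 1100·4.5 − (865.1·2.5)·5.15 − 1100·2.6 = 0 → C_y = 18948.1625/6.1 = 3106.26 ≈ 3106 lb.
ΣF_y = 0: A_y + 3106.26 − 1100 − 865.1·2.5 − 1100 = 0 → A_y = 1256 lb.
ΣF_x = 0: no horizontal applied forces, so A_x = 0.

A_x = 0, A_y = 1256 lb, C_y = 3106 lb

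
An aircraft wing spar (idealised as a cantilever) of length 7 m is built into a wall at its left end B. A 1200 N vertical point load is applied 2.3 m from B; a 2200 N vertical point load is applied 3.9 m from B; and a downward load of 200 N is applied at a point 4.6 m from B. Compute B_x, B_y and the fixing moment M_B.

B_x = 0, B_y = 3600 N, M_B = 12260 N·m

ΣF_x = 0: B_x = 0.
ΣF_y = 0: B_y − 1200 − 2200 − 200 = 0 → B_y = 3600 N.
ΣM about B: M_B − 1200·2.3 − 2200·3.9 − 200·4.6 = 0 → M_B = 12260 N·m.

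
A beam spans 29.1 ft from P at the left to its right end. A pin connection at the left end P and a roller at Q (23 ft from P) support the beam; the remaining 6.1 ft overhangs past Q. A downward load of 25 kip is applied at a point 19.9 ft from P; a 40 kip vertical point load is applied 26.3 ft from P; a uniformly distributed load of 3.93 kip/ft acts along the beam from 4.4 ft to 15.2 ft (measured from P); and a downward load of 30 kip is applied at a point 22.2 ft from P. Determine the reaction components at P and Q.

P_x = 0, P_y = 23.03 kip, Q_y = 114.4 kip

Resultant of the distributed load: 3.93 × 10.8 = 42.444 kip at 9.8 ft from P.
ΣM about P: Q_y·23 − 25·19.9 − 40·26.3 − (3.93·10.8)·9.8 − 30·22.2 = 0 → Q_y = 2631.4512/23 = 114.411 ≈ 114.4 kip.
ΣF_y = 0: P_y + 114.411 − 25 − 40 − 3.93·10.8 − 30 = 0 → P_y = 23.03 kip.
ΣF_x = 0: no horizontal applied forces, so P_x = 0.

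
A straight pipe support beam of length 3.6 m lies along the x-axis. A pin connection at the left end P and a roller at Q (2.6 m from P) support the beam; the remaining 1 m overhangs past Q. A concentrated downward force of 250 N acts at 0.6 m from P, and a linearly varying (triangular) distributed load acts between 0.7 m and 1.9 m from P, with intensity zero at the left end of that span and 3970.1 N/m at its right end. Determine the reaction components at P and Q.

Resultant of the triangular load: ½ × 3970.1 × 1.2 = 2382.06 N, acting at 1.5 m from P (one-third of the span from the peak).
ΣM about P: Q_y·2.6 − 250·0.6 − (½·3970.1·1.2)·1.5 = 0 → Q_y = 3723.09/2.6 = 1431.96 ≈ 1432 N.
ΣF_y = 0: P_y + 1431.96 − 250 − ½·3970.1·1.2 = 0 → P_y = 1200 N.
ΣF_x = 0: no horizontal applied forces, so P_x = 0.

P_x = 0, P_y = 1200 N, Q_y = 1432 N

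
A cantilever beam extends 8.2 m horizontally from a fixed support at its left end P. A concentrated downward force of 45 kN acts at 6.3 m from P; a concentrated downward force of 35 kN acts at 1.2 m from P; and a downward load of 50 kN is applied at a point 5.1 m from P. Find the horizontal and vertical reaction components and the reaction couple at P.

P_x = 0, P_y = 130.0 kN, M_P = 580.5 kN·m

ΣF_x = 0: P_x = 0.
ΣF_y = 0: P_y − 45 − 35 − 50 = 0 → P_y = 130.0 kN.
ΣM about P: M_P − 45·6.3 − 35·1.2 − 50·5.1 = 0 → M_P = 580.5 kN·m.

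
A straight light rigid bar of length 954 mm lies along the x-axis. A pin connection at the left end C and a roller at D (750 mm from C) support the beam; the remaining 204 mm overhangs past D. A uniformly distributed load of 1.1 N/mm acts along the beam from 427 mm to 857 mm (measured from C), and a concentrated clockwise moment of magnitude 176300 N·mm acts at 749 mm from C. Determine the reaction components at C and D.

Resultant of the distributed load: 1.1 × 430 = 473 N at 642 mm from C.
ΣM about C: D_y·750 − (1.1·430)·642 − 176300 = 0 → D_y = 479966/750 = 639.955 ≈ 640.0 N.
ΣF_y = 0: C_y + 639.955 − 1.1·430 = 0 → C_y = -167.0 N.
ΣF_x = 0: no horizontal applied forces, so C_x = 0.

C_x = 0, C_y = -167.0 N, D_y = 640.0 N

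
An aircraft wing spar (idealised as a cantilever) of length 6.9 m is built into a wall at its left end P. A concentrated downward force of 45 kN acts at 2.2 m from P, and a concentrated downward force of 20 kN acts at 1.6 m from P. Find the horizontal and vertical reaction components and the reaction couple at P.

P_x = 0, P_y = 65.00 kN, M_P = 131.0 kN·m

ΣF_x = 0: P_x = 0.
ΣF_y = 0: P_y − 45 − 20 = 0 → P_y = 65.00 kN.
ΣM about P: M_P − 45·2.2 − 20·1.6 = 0 → M_P = 131.0 kN·m.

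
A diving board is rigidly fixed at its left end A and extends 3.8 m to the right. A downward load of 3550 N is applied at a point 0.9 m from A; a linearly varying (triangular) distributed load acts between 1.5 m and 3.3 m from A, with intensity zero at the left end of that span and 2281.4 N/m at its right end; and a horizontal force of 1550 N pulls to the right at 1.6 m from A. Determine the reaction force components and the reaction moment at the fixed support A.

A_x = -1550 N, A_y = 5603 N, M_A = 8739 N·m

Resultant of the triangular load: ½ × 2281.4 × 1.8 = 2053.26 N, acting at 2.7 m from A (one-third of the span from the peak).
ΣF_x = 0: A_x + 1550 = 0 → A_x = -1550 N.
ΣF_y = 0: A_y − 3550 − ½·2281.4·1.8 = 0 → A_y = 5603 N.
ΣM about A: M_A − 3550·0.9 − (½·2281.4·1.8)·2.7 = 0 → M_A = 8739 N·m.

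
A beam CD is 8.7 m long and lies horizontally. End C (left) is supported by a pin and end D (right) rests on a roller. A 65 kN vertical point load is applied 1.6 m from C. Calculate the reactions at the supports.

ΣM about C: D_y·8.7 − 65·1.6 = 0 → D_y = 104/8.7 = 11.954 ≈ 11.95 kN.
ΣF_y = 0: C_y + 11.954 − 65 = 0 → C_y = 53.05 kN.
ΣF_x = 0: no horizontal applied forces, so C_x = 0.

C_x = 0, C_y = 53.05 kN, D_y = 11.95 kN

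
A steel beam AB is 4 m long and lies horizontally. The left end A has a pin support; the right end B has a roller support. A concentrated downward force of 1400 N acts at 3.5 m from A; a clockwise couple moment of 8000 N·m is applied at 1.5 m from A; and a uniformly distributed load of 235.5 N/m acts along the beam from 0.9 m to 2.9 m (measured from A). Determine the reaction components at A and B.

A_x = 0, A_y = -1578 N, B_y = 3449 N

Resultant of the distributed load: 235.5 × 2 = 471 N at 1.9 m from A.
Taking moments about A: B_y·4 − 1400·3.5 − 8000 − (235.5·2)·1.9 = 0 → B_y = 13794.9/4 = 3448.72 ≈ 3449 N.
ΣF_y = 0: A_y + 3448.72 − 1400 − 235.5·2 = 0 → A_y = -1578 N.
ΣF_x = 0: no horizontal applied forces, so A_x = 0.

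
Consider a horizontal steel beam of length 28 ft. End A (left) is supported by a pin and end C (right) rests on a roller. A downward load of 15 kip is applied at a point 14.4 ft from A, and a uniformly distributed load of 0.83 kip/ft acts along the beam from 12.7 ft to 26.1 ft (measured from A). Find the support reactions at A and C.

A_x = 0, A_y = 10.70 kip, C_y = 15.42 kip

Resultant of the distributed load: 0.83 × 13.4 = 11.122 kip at 19.4 ft from A.
ΣM about A: C_y·28 − 15·14.4 − (0.83·13.4)·19.4 = 0 → C_y = 431.7668/28 = 15.4202 ≈ 15.42 kip.
ΣF_y = 0: A_y + 15.4202 − 15 − 0.83·13.4 = 0 → A_y = 10.70 kip.
ΣF_x = 0: no horizontal applied forces, so A_x = 0.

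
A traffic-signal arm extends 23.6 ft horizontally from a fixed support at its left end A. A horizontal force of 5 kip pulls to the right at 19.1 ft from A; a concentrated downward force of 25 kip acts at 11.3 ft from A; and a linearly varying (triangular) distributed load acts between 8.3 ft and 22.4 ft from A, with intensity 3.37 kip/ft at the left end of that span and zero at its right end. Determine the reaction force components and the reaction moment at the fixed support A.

A_x = -5.000 kip, A_y = 48.76 kip, M_A = 591.4 kip·ft

Resultant of the triangular load: ½ × 3.37 × 14.1 = 23.7585 kip, acting at 13 ft from A (one-third of the span from the peak).
ΣF_x = 0: A_x + 5 = 0 → A_x = -5.000 kip.
ΣF_y = 0: A_y − 25 − ½·3.37·14.1 = 0 → A_y = 48.76 kip.
ΣM about A: M_A − 25·11.3 − (½·3.37·14.1)·13 = 0 → M_A = 591.4 kip·ft.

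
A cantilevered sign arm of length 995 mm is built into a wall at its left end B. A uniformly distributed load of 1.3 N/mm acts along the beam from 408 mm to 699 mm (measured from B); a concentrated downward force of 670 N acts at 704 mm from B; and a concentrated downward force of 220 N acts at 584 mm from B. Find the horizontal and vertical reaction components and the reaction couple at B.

Resultant of the distributed load: 1.3 × 291 = 378.3 N at 553.5 mm from B.
ΣF_x = 0: B_x = 0.
ΣF_y = 0: B_y − 1.3·291 − 670 − 220 = 0 → B_y = 1268 N.
ΣM about B: M_B − (1.3·291)·553.5 − 670·704 − 220·584 = 0 → M_B = 809500 N·mm.

B_x = 0, B_y = 1268 N, M_B = 809500 N·mm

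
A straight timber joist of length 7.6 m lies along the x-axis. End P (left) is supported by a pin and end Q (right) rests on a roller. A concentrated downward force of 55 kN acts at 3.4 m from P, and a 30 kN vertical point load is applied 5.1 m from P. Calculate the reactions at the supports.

P_x = 0, P_y = 40.26 kN, Q_y = 44.74 kN

Taking moments about P: Q_y·7.6 − 55·3.4 − 30·5.1 = 0 → Q_y = 340/7.6 = 44.7368 ≈ 44.74 kN.
ΣF_y = 0: P_y + 44.7368 − 55 − 30 = 0 → P_y = 40.26 kN.
ΣF_x = 0: no horizontal applied forces, so P_x = 0.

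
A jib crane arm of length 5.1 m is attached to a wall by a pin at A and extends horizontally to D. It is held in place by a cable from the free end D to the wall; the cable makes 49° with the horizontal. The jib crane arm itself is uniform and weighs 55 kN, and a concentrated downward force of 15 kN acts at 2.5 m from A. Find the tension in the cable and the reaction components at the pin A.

T = 46.18 kN, A_x = 30.30 kN, A_y = 35.15 kN

ΣM about A: T·sin49°·5.1 − 55·2.55 − 15·2.5 = 0 → T = 177.75/(5.1·0.75471) = 46.1806 ≈ 46.18 kN.
ΣF_x = 0: A_x − T·cos49° = 0 → A_x = 46.1806 × 0.656059 = 30.30 kN.
ΣF_y = 0: A_y + T·sin49° − 55 − 15 = 0 → A_y = 70 − 46.1806 × 0.75471 = 35.15 kN.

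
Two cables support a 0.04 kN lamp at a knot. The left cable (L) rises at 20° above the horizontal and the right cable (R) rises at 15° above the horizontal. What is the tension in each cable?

ΣF_x = 0: −T_L·cos20° + T_R·cos15° = 0 → T_R = 0.972841·T_L.
ΣF_y = 0: T_L·sin20° + T_R·sin15° = 0.04.
Substitute: T_L·(0.34202 + 0.972841·0.258819) = 0.04 → T_L = 0.0673616 ≈ 0.06736 kN.
Then T_R = 0.972841 × 0.0673616 = 0.06553 kN.

T_L = 0.06736 kN, T_R = 0.06553 kN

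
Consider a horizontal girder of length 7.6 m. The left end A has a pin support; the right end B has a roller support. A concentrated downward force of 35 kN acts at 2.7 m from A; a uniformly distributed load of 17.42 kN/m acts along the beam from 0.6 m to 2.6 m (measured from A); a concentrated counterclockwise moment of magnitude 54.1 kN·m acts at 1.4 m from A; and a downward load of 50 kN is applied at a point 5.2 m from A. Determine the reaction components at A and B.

A_x = 0, A_y = 72.98 kN, B_y = 46.86 kN

Resultant of the distributed load: 17.42 × 2 = 34.84 kN at 1.6 m from A.
ΣM about A: B_y·7.6 − 35·2.7 − (17.42·2)·1.6 + 54.1 − 50·5.2 = 0 → B_y = 356.144/7.6 = 46.8611 ≈ 46.86 kN.
ΣF_y = 0: A_y + 46.8611 − 35 − 17.42·2 − 50 = 0 → A_y = 72.98 kN.
ΣF_x = 0: no horizontal applied forces, so A_x = 0.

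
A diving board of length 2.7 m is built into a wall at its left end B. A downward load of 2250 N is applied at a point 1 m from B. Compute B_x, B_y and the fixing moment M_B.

B_x = 0, B_y = 2250 N, M_B = 2250 N·m

ΣF_x = 0: B_x = 0.
ΣF_y = 0: B_y − 2250 = 0 → B_y = 2250 N.
ΣM about B: M_B − 2250·1 = 0 → M_B = 2250 N·m.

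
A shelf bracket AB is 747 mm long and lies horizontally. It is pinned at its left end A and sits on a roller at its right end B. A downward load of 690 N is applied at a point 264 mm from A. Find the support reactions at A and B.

Taking moments about A: B_y·747 − 690·264 = 0 → B_y = 182160/747 = 243.855 ≈ 243.9 N.
ΣF_y = 0: A_y + 243.855 − 690 = 0 → A_y = 446.1 N.
ΣF_x = 0: no horizontal applied forces, so A_x = 0.

A_x = 0, A_y = 446.1 N, B_y = 243.9 N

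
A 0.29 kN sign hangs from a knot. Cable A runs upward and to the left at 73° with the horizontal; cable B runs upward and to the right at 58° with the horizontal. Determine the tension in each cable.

ΣF_x = 0: −T_A·cos73° + T_B·cos58° = 0 → T_B = 0.551729·T_A.
ΣF_y = 0: T_A·sin73° + T_B·sin58° = 0.29.
Substitute: T_A·(0.956305 + 0.551729·0.848048) = 0.29 → T_A = 0.203623 ≈ 0.2036 kN.
Then T_B = 0.551729 × 0.203623 = 0.1123 kN.

T_A = 0.2036 kN, T_B = 0.1123 kN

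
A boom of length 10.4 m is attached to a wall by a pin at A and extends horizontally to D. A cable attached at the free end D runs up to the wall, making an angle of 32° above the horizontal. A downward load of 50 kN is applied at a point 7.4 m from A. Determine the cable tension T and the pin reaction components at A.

T = 67.14 kN, A_x = 56.93 kN, A_y = 14.42 kN

ΣM about A: T·sin32°·10.4 − 50·7.4 = 0 → T = 370/(10.4·0.529919) = 67.1365 ≈ 67.14 kN.
ΣF_x = 0: A_x − T·cos32° = 0 → A_x = 67.1365 × 0.848048 = 56.93 kN.
ΣF_y = 0: A_y + T·sin32° − 50 = 0 → A_y = 50 − 67.1365 × 0.529919 = 14.42 kN.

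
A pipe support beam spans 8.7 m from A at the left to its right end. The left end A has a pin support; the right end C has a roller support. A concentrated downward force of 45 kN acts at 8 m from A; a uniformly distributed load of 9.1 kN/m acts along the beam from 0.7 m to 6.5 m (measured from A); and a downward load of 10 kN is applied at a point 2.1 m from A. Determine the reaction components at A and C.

Resultant of the distributed load: 9.1 × 5.8 = 52.78 kN at 3.6 m from A.
ΣM about A: C_y·8.7 − 45·8 − (9.1·5.8)·3.6 − 10·2.1 = 0 → C_y = 571.008/8.7 = 65.6331 ≈ 65.63 kN.
ΣF_y = 0: A_y + 65.6331 − 45 − 9.1·5.8 − 10 = 0 → A_y = 42.15 kN.
ΣF_x = 0: no horizontal applied forces, so A_x = 0.

A_x = 0, A_y = 42.15 kN, C_y = 65.63 kN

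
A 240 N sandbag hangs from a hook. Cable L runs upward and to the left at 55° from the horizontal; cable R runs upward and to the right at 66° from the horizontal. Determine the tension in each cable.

T_L = 113.9 N, T_R = 160.6 N

ΣF_x = 0: −T_L·cos55° + T_R·cos66° = 0 → T_R = 1.41019·T_L.
ΣF_y = 0: T_L·sin55° + T_R·sin66° = 240.
Substitute: T_L·(0.819152 + 1.41019·0.913545) = 240 → T_L = 113.883 ≈ 113.9 N.
Then T_R = 1.41019 × 113.883 = 160.6 N.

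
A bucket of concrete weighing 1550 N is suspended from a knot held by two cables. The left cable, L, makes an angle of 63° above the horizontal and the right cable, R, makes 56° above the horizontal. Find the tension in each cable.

ΣF_x = 0: −T_L·cos63° + T_R·cos56° = 0 → T_R = 0.811867·T_L.
ΣF_y = 0: T_L·sin63° + T_R·sin56° = 1550.
Substitute: T_L·(0.891007 + 0.811867·0.829038) = 1550 → T_L = 991.001 ≈ 991.0 N.
Then T_R = 0.811867 × 991.001 = 804.6 N.

T_L = 991.0 N, T_R = 804.6 N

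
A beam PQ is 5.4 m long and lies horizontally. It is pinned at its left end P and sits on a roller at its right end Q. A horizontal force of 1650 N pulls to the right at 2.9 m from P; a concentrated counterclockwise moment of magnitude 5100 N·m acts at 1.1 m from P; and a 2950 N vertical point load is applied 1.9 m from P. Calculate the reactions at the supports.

P_x = -1650 N, P_y = 2856 N, Q_y = 93.52 N

Moments about P: Q_y·5.4 + 5100 − 2950·1.9 = 0 → Q_y = 505/5.4 = 93.5185 ≈ 93.52 N.
ΣF_y = 0: P_y + 93.5185 − 2950 = 0 → P_y = 2856 N.
ΣF_x = 0: P_x + 1650 = 0 → P_x = -1650 N.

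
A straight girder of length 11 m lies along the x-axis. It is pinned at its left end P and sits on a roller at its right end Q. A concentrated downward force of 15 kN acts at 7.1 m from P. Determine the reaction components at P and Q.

Taking moments about P: Q_y·11 − 15·7.1 = 0 → Q_y = 106.5/11 = 9.68182 ≈ 9.682 kN.
ΣF_y = 0: P_y + 9.68182 − 15 = 0 → P_y = 5.318 kN.
ΣF_x = 0: no horizontal applied forces, so P_x = 0.

P_x = 0, P_y = 5.318 kN, Q_y = 9.682 kN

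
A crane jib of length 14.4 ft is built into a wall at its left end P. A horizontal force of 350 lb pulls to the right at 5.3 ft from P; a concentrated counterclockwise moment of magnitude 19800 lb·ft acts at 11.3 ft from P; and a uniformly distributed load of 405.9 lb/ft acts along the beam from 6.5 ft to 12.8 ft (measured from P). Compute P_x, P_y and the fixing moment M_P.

Resultant of the distributed load: 405.9 × 6.3 = 2557.17 lb at 9.65 ft from P.
ΣF_x = 0: P_x + 350 = 0 → P_x = -350.0 lb.
ΣF_y = 0: P_y − 405.9·6.3 = 0 → P_y = 2557 lb.
ΣM about P: M_P + 19800 − (405.9·6.3)·9.65 = 0 → M_P = 4877 lb·ft.

P_x = -350.0 lb, P_y = 2557 lb, M_P = 4877 lb·ft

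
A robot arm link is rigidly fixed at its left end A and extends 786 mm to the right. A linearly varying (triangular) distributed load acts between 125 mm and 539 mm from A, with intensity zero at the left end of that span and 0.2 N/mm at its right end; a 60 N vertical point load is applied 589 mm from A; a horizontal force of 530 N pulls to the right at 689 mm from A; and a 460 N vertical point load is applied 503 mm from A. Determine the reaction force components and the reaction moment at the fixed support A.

Resultant of the triangular load: ½ × 0.2 × 414 = 41.4 N, acting at 401 mm from A (one-third of the span from the peak).
ΣF_x = 0: A_x + 530 = 0 → A_x = -530.0 N.
ΣF_y = 0: A_y − ½·0.2·414 − 60 − 460 = 0 → A_y = 561.4 N.
ΣM about A: M_A − (½·0.2·414)·401 − 60·589 − 460·503 = 0 → M_A = 283300 N·mm.

A_x = -530.0 N, A_y = 561.4 N, M_A = 283300 N·mm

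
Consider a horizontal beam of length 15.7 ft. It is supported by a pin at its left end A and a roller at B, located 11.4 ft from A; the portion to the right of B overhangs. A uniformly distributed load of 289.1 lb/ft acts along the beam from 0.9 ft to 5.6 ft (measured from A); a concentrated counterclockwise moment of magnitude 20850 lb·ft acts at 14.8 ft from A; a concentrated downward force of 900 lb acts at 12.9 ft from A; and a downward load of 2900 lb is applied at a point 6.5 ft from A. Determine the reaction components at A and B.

Resultant of the distributed load: 289.1 × 4.7 = 1358.77 lb at 3.25 ft from A.
Taking moments about A: B_y·11.4 − (289.1·4.7)·3.25 + 20850 − 900·12.9 − 2900·6.5 = 0 → B_y = 14026.0025/11.4 = 1230.35 ≈ 1230 lb.
ΣF_y = 0: A_y + 1230.35 − 289.1·4.7 − 900 − 2900 = 0 → A_y = 3928 lb.
ΣF_x = 0: no horizontal applied forces, so A_x = 0.

A_x = 0, A_y = 3928 lb, B_y = 1230 lb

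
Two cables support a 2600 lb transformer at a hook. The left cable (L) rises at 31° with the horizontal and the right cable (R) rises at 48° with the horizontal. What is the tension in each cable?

ΣF_x = 0: −T_L·cos31° + T_R·cos48° = 0 → T_R = 1.28102·T_L.
ΣF_y = 0: T_L·sin31° + T_R·sin48° = 2600.
Substitute: T_L·(0.515038 + 1.28102·0.743145) = 2600 → T_L = 1772.3 ≈ 1772 lb.
Then T_R = 1.28102 × 1772.3 = 2270 lb.

T_L = 1772 lb, T_R = 2270 lb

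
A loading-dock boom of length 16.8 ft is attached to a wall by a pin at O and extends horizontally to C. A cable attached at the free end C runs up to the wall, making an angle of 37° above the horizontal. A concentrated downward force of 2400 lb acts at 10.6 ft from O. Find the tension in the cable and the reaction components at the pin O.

ΣM about O: T·sin37°·16.8 − 2400·10.6 = 0 → T = 25440/(16.8·0.601815) = 2516.2 ≈ 2516 lb.
ΣF_x = 0: O_x − T·cos37° = 0 → O_x = 2516.2 × 0.798636 = 2010 lb.
ΣF_y = 0: O_y + T·sin37° − 2400 = 0 → O_y = 2400 − 2516.2 × 0.601815 = 885.7 lb.

T = 2516 lb, O_x = 2010 lb, O_y = 885.7 lb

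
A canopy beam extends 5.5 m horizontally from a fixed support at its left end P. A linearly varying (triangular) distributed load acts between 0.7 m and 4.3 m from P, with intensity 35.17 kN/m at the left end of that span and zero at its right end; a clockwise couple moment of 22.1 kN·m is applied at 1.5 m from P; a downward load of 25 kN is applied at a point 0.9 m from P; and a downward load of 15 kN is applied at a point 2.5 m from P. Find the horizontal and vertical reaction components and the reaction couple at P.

P_x = 0, P_y = 103.3 kN, M_P = 202.4 kN·m

Resultant of the triangular load: ½ × 35.17 × 3.6 = 63.306 kN, acting at 1.9 m from P (one-third of the span from the peak).
ΣF_x = 0: P_x = 0.
ΣF_y = 0: P_y − ½·35.17·3.6 − 25 − 15 = 0 → P_y = 103.3 kN.
ΣM about P: M_P − (½·35.17·3.6)·1.9 − 22.1 − 25·0.9 − 15·2.5 = 0 → M_P = 202.4 kN·m.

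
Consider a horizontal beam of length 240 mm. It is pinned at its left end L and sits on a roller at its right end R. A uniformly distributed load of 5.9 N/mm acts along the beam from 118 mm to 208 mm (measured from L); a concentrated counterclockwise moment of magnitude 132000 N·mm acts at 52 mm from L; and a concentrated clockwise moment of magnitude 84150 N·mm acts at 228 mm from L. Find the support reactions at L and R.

L_x = 0, L_y = 369.7 N, R_y = 161.3 N

Resultant of the distributed load: 5.9 × 90 = 531 N at 163 mm from L.
ΣM about L: R_y·240 − (5.9·90)·163 + 132000 − 84150 = 0 → R_y = 38703/240 = 161.262 ≈ 161.3 N.
ΣF_y = 0: L_y + 161.262 − 5.9·90 = 0 → L_y = 369.7 N.
ΣF_x = 0: no horizontal applied forces, so L_x = 0.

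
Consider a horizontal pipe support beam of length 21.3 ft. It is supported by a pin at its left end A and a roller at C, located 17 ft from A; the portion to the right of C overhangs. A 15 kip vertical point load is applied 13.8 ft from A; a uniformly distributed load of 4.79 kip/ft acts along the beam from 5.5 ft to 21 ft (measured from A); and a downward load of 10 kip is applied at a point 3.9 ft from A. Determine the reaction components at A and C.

A_x = 0, A_y = 26.91 kip, C_y = 72.34 kip

Resultant of the distributed load: 4.79 × 15.5 = 74.245 kip at 13.25 ft from A.
Moments about A: C_y·17 − 15·13.8 − (4.79·15.5)·13.25 − 10·3.9 = 0 → C_y = 1229.74625/17 = 72.338 ≈ 72.34 kip.
ΣF_y = 0: A_y + 72.338 − 15 − 4.79·15.5 − 10 = 0 → A_y = 26.91 kip.
ΣF_x = 0: no horizontal applied forces, so A_x = 0.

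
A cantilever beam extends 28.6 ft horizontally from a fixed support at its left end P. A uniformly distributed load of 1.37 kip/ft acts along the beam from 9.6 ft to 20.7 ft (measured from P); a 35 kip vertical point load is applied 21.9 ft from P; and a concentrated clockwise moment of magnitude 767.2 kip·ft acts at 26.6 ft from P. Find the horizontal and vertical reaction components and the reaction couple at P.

P_x = 0, P_y = 50.21 kip, M_P = 1764 kip·ft

Resultant of the distributed load: 1.37 × 11.1 = 15.207 kip at 15.15 ft from P.
ΣF_x = 0: P_x = 0.
ΣF_y = 0: P_y − 1.37·11.1 − 35 = 0 → P_y = 50.21 kip.
ΣM about P: M_P − (1.37·11.1)·15.15 − 35·21.9 − 767.2 = 0 → M_P = 1764 kip·ft.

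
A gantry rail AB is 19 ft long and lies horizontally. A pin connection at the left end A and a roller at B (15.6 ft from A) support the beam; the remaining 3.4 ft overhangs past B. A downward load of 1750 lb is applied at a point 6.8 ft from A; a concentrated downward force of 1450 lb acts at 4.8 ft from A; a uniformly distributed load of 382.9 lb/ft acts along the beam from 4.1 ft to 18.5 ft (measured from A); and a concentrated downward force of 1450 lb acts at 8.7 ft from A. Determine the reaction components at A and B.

A_x = 0, A_y = 4152 lb, B_y = 6012 lb

Resultant of the distributed load: 382.9 × 14.4 = 5513.76 lb at 11.3 ft from A.
ΣM about A: B_y·15.6 − 1750·6.8 − 1450·4.8 − (382.9·14.4)·11.3 − 1450·8.7 = 0 → B_y = 93780.488/15.6 = 6011.57 ≈ 6012 lb.
ΣF_y = 0: A_y + 6011.57 − 1750 − 1450 − 382.9·14.4 − 1450 = 0 → A_y = 4152 lb.
ΣF_x = 0: no horizontal applied forces, so A_x = 0.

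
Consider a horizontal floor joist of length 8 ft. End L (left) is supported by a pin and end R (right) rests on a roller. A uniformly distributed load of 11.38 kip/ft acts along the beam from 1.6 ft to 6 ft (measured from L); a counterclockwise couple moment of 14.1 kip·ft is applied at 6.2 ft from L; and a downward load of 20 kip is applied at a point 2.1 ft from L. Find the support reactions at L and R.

L_x = 0, L_y = 42.80 kip, R_y = 27.27 kip

Resultant of the distributed load: 11.38 × 4.4 = 50.072 kip at 3.8 ft from L.
Moments about L: R_y·8 − (11.38·4.4)·3.8 + 14.1 − 20·2.1 = 0 → R_y = 218.1736/8 = 27.2717 ≈ 27.27 kip.
ΣF_y = 0: L_y + 27.2717 − 11.38·4.4 − 20 = 0 → L_y = 42.80 kip.
ΣF_x = 0: no horizontal applied forces, so L_x = 0.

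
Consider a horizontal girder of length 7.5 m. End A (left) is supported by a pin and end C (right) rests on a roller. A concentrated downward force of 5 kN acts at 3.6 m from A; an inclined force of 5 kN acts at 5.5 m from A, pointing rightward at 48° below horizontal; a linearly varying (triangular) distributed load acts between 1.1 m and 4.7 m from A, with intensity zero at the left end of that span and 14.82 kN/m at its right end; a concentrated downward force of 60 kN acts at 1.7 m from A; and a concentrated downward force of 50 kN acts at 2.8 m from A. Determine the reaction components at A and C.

Resultant of the triangular load: ½ × 14.82 × 3.6 = 26.676 kN, acting at 3.5 m from A (one-third of the span from the peak).
ΣM about A: C_y·7.5 − 5·3.6 − 5·sin48°·5.5 − (½·14.82·3.6)·3.5 − 60·1.7 − 50·2.8 = 0 → C_y = 373.802/7.5 = 49.8403 ≈ 49.84 kN.
ΣF_y = 0: A_y + 49.8403 − 5 − 5·sin48° − ½·14.82·3.6 − 60 − 50 = 0 → A_y = 95.55 kN.
ΣF_x = 0: A_x + 5·cos48° = 0 → A_x = -3.346 kN.

A_x = -3.346 kN, A_y = 95.55 kN, C_y = 49.84 kN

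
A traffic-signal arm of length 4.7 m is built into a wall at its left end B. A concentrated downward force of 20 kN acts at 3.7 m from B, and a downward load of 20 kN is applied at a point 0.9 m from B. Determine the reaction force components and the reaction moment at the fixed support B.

ΣF_x = 0: B_x = 0.
ΣF_y = 0: B_y − 20 − 20 = 0 → B_y = 40.00 kN.
ΣM about B: M_B − 20·3.7 − 20·0.9 = 0 → M_B = 92.00 kN·m.

B_x = 0, B_y = 40.00 kN, M_B = 92.00 kN·m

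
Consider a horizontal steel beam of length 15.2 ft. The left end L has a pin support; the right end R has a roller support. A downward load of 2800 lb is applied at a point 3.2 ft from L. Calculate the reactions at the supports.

L_x = 0, L_y = 2211 lb, R_y = 589.5 lb

Taking moments about L: R_y·15.2 − 2800·3.2 = 0 → R_y = 8960/15.2 = 589.474 ≈ 589.5 lb.
ΣF_y = 0: L_y + 589.474 − 2800 = 0 → L_y = 2211 lb.
ΣF_x = 0: no horizontal applied forces, so L_x = 0.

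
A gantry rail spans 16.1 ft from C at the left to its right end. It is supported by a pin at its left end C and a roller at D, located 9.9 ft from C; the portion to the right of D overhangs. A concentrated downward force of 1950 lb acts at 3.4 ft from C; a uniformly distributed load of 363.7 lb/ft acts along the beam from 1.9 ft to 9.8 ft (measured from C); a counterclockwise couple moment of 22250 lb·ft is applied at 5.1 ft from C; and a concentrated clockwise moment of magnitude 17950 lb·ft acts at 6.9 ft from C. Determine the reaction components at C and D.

Resultant of the distributed load: 363.7 × 7.9 = 2873.23 lb at 5.85 ft from C.
ΣM about C: D_y·9.9 − 1950·3.4 − (363.7·7.9)·5.85 + 22250 − 17950 = 0 → D_y = 19138.3955/9.9 = 1933.17 ≈ 1933 lb.
ΣF_y = 0: C_y + 1933.17 − 1950 − 363.7·7.9 = 0 → C_y = 2890 lb.
ΣF_x = 0: no horizontal applied forces, so C_x = 0.

C_x = 0, C_y = 2890 lb, D_y = 1933 lb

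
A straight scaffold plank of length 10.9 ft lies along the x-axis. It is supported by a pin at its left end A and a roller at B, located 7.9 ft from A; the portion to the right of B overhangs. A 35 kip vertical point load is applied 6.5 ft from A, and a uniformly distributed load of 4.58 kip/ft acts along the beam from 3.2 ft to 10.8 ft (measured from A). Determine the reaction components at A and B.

A_x = 0, A_y = 10.17 kip, B_y = 59.64 kip

Resultant of the distributed load: 4.58 × 7.6 = 34.808 kip at 7 ft from A.
Taking moments about A: B_y·7.9 − 35·6.5 − (4.58·7.6)·7 = 0 → B_y = 471.156/7.9 = 59.64 kip.
ΣF_y = 0: A_y + 59.64 − 35 − 4.58·7.6 = 0 → A_y = 10.17 kip.
ΣF_x = 0: no horizontal applied forces, so A_x = 0.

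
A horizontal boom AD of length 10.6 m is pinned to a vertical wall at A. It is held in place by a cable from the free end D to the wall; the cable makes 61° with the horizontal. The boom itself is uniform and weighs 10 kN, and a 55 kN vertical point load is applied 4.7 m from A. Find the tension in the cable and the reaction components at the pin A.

ΣM about A: T·sin61°·10.6 − 10·5.3 − 55·4.7 = 0 → T = 311.5/(10.6·0.87462) = 33.5995 ≈ 33.60 kN.
ΣF_x = 0: A_x − T·cos61° = 0 → A_x = 33.5995 × 0.48481 = 16.29 kN.
ΣF_y = 0: A_y + T·sin61° − 10 − 55 = 0 → A_y = 65 − 33.5995 × 0.87462 = 35.61 kN.

T = 33.60 kN, A_x = 16.29 kN, A_y = 35.61 kN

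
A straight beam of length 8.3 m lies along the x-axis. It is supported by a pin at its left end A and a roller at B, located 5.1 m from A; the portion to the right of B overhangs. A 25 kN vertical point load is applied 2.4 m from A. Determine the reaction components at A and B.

A_x = 0, A_y = 13.24 kN, B_y = 11.76 kN

Taking moments about A: B_y·5.1 − 25·2.4 = 0 → B_y = 60/5.1 = 11.7647 ≈ 11.76 kN.
ΣF_y = 0: A_y + 11.7647 − 25 = 0 → A_y = 13.24 kN.
ΣF_x = 0: no horizontal applied forces, so A_x = 0.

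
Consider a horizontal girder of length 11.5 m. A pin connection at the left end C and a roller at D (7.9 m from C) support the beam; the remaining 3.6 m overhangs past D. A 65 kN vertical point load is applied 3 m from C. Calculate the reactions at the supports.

ΣM about C: D_y·7.9 − 65·3 = 0 → D_y = 195/7.9 = 24.6835 ≈ 24.68 kN.
ΣF_y = 0: C_y + 24.6835 − 65 = 0 → C_y = 40.32 kN.
ΣF_x = 0: no horizontal applied forces, so C_x = 0.

C_x = 0, C_y = 40.32 kN, D_y = 24.68 kN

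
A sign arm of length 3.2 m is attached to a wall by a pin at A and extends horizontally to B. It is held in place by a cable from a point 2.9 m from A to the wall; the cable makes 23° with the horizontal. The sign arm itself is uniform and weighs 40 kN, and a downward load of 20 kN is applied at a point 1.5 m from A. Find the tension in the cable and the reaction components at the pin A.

T = 82.96 kN, A_x = 76.36 kN, A_y = 27.59 kN

ΣM about A: T·sin23°·2.9 − 40·1.6 − 20·1.5 = 0 → T = 94/(2.9·0.390731) = 82.9568 ≈ 82.96 kN.
ΣF_x = 0: A_x − T·cos23° = 0 → A_x = 82.9568 × 0.920505 = 76.36 kN.
ΣF_y = 0: A_y + T·sin23° − 40 − 20 = 0 → A_y = 60 − 82.9568 × 0.390731 = 27.59 kN.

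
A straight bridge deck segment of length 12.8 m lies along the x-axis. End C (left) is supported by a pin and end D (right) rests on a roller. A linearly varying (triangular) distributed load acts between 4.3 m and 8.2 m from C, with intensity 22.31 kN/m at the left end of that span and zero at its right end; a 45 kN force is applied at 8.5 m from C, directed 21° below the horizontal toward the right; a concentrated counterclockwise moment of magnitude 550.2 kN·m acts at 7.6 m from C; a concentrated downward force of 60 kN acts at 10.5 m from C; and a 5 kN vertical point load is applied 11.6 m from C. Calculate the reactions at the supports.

C_x = -42.01 kN, C_y = 84.12 kN, D_y = 40.51 kN

Resultant of the triangular load: ½ × 22.31 × 3.9 = 43.5045 kN, acting at 5.6 m from C (one-third of the span from the peak).
ΣM about C: D_y·12.8 − (½·22.31·3.9)·5.6 − 45·sin21°·8.5 + 550.2 − 60·10.5 − 5·11.6 = 0 → D_y = 518.501/12.8 = 40.5079 ≈ 40.51 kN.
ΣF_y = 0: C_y + 40.5079 − ½·22.31·3.9 − 45·sin21° − 60 − 5 = 0 → C_y = 84.12 kN.
ΣF_x = 0: C_x + 45·cos21° = 0 → C_x = -42.01 kN.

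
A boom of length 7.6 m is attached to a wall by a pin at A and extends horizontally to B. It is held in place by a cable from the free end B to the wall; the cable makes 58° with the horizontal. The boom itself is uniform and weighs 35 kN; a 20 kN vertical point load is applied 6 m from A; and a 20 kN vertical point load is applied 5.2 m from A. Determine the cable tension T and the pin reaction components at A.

ΣM about A: T·sin58°·7.6 − 35·3.8 − 20·6 − 20·5.2 = 0 → T = 357/(7.6·0.848048) = 55.3904 ≈ 55.39 kN.
ΣF_x = 0: A_x − T·cos58° = 0 → A_x = 55.3904 × 0.529919 = 29.35 kN.
ΣF_y = 0: A_y + T·sin58° − 35 − 20 − 20 = 0 → A_y = 75 − 55.3904 × 0.848048 = 28.03 kN.

T = 55.39 kN, A_x = 29.35 kN, A_y = 28.03 kN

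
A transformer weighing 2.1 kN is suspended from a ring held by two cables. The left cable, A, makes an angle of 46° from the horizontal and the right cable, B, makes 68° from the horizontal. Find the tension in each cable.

ΣF_x = 0: −T_A·cos46° + T_B·cos68° = 0 → T_B = 1.85437·T_A.
ΣF_y = 0: T_A·sin46° + T_B·sin68° = 2.1.
Substitute: T_A·(0.71934 + 1.85437·0.927184) = 2.1 → T_A = 0.861121 ≈ 0.8611 kN.
Then T_B = 1.85437 × 0.861121 = 1.597 kN.

T_A = 0.8611 kN, T_B = 1.597 kN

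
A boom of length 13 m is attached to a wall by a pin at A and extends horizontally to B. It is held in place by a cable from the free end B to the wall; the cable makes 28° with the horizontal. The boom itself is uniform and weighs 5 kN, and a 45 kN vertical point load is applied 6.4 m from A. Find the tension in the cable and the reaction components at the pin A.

T = 52.51 kN, A_x = 46.37 kN, A_y = 25.35 kN

ΣM about A: T·sin28°·13 − 5·6.5 − 45·6.4 = 0 → T = 320.5/(13·0.469472) = 52.514 ≈ 52.51 kN.
ΣF_x = 0: A_x − T·cos28° = 0 → A_x = 52.514 × 0.882948 = 46.37 kN.
ΣF_y = 0: A_y + T·sin28° − 5 − 45 = 0 → A_y = 50 − 52.514 × 0.469472 = 25.35 kN.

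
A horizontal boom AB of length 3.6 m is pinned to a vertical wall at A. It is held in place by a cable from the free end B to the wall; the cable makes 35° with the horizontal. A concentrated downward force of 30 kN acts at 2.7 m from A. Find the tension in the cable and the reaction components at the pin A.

ΣM about A: T·sin35°·3.6 − 30·2.7 = 0 → T = 81/(3.6·0.573576) = 39.2276 ≈ 39.23 kN.
ΣF_x = 0: A_x − T·cos35° = 0 → A_x = 39.2276 × 0.819152 = 32.13 kN.
ΣF_y = 0: A_y + T·sin35° − 30 = 0 → A_y = 30 − 39.2276 × 0.573576 = 7.500 kN.

T = 39.23 kN, A_x = 32.13 kN, A_y = 7.500 kN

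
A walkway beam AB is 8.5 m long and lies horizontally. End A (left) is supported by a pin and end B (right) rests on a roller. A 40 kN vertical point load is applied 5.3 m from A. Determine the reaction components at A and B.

ΣM about A: B_y·8.5 − 40·5.3 = 0 → B_y = 212/8.5 = 24.9412 ≈ 24.94 kN.
ΣF_y = 0: A_y + 24.9412 − 40 = 0 → A_y = 15.06 kN.
ΣF_x = 0: no horizontal applied forces, so A_x = 0.

A_x = 0, A_y = 15.06 kN, B_y = 24.94 kN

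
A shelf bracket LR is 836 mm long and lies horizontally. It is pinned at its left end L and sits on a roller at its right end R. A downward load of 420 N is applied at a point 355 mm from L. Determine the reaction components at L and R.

L_x = 0, L_y = 241.7 N, R_y = 178.3 N

Taking moments about L: R_y·836 − 420·355 = 0 → R_y = 149100/836 = 178.349 ≈ 178.3 N.
ΣF_y = 0: L_y + 178.349 − 420 = 0 → L_y = 241.7 N.
ΣF_x = 0: no horizontal applied forces, so L_x = 0.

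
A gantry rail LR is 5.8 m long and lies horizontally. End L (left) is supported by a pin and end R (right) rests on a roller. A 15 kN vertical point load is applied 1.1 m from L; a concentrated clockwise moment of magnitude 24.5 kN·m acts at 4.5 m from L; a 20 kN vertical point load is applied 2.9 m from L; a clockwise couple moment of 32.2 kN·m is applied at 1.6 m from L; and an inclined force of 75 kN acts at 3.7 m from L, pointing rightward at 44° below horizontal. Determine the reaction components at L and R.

Moments about L: R_y·5.8 − 15·1.1 − 24.5 − 20·2.9 − 32.2 − 75·sin44°·3.7 = 0 → R_y = 323.968/5.8 = 55.8566 ≈ 55.86 kN.
ΣF_y = 0: L_y + 55.8566 − 15 − 20 − 75·sin44° = 0 → L_y = 31.24 kN.
ΣF_x = 0: L_x + 75·cos44° = 0 → L_x = -53.95 kN.

L_x = -53.95 kN, L_y = 31.24 kN, R_y = 55.86 kN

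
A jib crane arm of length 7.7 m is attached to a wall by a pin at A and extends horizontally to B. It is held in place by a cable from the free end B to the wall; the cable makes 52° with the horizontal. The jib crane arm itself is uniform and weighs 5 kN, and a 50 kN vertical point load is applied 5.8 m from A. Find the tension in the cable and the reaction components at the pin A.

T = 50.97 kN, A_x = 31.38 kN, A_y = 14.84 kN

ΣM about A: T·sin52°·7.7 − 5·3.85 − 50·5.8 = 0 → T = 309.25/(7.7·0.788011) = 50.9667 ≈ 50.97 kN.
ΣF_x = 0: A_x − T·cos52° = 0 → A_x = 50.9667 × 0.615661 = 31.38 kN.
ΣF_y = 0: A_y + T·sin52° − 5 − 50 = 0 → A_y = 55 − 50.9667 × 0.788011 = 14.84 kN.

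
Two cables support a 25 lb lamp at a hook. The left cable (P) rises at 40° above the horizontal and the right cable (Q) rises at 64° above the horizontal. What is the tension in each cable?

T_P = 11.29 lb, T_Q = 19.74 lb

ΣF_x = 0: −T_P·cos40° + T_Q·cos64° = 0 → T_Q = 1.74748·T_P.
ΣF_y = 0: T_P·sin40° + T_Q·sin64° = 25.
Substitute: T_P·(0.642788 + 1.74748·0.898794) = 25 → T_P = 11.2948 ≈ 11.29 lb.
Then T_Q = 1.74748 × 11.2948 = 19.74 lb.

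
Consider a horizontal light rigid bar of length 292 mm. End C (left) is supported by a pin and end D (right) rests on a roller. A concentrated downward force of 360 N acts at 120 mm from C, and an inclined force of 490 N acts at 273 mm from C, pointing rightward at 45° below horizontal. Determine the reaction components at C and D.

Moments about C: D_y·292 − 360·120 − 490·sin45°·273 = 0 → D_y = 137790/292 = 471.884 ≈ 471.9 N.
ΣF_y = 0: C_y + 471.884 − 360 − 490·sin45° = 0 → C_y = 234.6 N.
ΣF_x = 0: C_x + 490·cos45° = 0 → C_x = -346.5 N.

C_x = -346.5 N, C_y = 234.6 N, D_y = 471.9 N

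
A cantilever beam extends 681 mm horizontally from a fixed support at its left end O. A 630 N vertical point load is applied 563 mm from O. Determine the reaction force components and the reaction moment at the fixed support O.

ΣF_x = 0: O_x = 0.
ΣF_y = 0: O_y − 630 = 0 → O_y = 630.0 N.
ΣM about O: M_O − 630·563 = 0 → M_O = 354700 N·mm.

O_x = 0, O_y = 630.0 N, M_O = 354700 N·mm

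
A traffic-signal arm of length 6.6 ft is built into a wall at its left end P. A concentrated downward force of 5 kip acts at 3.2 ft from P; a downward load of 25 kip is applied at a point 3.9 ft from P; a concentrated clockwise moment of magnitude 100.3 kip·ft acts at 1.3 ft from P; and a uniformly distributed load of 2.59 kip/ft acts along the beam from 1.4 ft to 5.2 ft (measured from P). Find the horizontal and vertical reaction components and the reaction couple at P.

Resultant of the distributed load: 2.59 × 3.8 = 9.842 kip at 3.3 ft from P.
ΣF_x = 0: P_x = 0.
ΣF_y = 0: P_y − 5 − 25 − 2.59·3.8 = 0 → P_y = 39.84 kip.
ΣM about P: M_P − 5·3.2 − 25·3.9 − 100.3 − (2.59·3.8)·3.3 = 0 → M_P = 246.3 kip·ft.

P_x = 0, P_y = 39.84 kip, M_P = 246.3 kip·ft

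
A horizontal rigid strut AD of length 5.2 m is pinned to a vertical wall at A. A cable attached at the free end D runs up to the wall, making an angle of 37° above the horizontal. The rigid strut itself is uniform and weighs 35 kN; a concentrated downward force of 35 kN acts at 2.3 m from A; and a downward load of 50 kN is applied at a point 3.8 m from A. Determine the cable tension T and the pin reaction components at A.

T = 115.5 kN, A_x = 92.26 kN, A_y = 50.48 kN

ΣM about A: T·sin37°·5.2 − 35·2.6 − 35·2.3 − 50·3.8 = 0 → T = 361.5/(5.2·0.601815) = 115.516 ≈ 115.5 kN.
ΣF_x = 0: A_x − T·cos37° = 0 → A_x = 115.516 × 0.798636 = 92.26 kN.
ΣF_y = 0: A_y + T·sin37° − 35 − 35 − 50 = 0 → A_y = 120 − 115.516 × 0.601815 = 50.48 kN.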